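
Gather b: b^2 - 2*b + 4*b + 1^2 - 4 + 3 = b^2 + 2*b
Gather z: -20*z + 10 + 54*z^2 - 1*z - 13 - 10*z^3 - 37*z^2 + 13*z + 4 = -10*z^3 + 17*z^2 - 8*z + 1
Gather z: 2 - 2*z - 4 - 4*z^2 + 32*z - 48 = -4*z^2 + 30*z - 50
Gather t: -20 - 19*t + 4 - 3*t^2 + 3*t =-3*t^2 - 16*t - 16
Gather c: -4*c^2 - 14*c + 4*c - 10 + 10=-4*c^2 - 10*c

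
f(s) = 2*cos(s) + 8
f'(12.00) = 1.07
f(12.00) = 9.69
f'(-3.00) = 0.28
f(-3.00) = 6.02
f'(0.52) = -0.99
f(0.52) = 9.74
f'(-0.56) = 1.06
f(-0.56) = 9.69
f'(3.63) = 0.94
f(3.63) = 6.23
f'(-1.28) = 1.92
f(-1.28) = 8.57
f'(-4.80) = -1.99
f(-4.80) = 8.17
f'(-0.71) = 1.30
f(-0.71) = 9.52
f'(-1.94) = 1.87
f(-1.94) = 7.28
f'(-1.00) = 1.68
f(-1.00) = 9.08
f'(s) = -2*sin(s)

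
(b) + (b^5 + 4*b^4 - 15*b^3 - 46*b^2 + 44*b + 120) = b^5 + 4*b^4 - 15*b^3 - 46*b^2 + 45*b + 120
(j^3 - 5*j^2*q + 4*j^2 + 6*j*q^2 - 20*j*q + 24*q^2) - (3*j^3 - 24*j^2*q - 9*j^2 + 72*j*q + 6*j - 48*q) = -2*j^3 + 19*j^2*q + 13*j^2 + 6*j*q^2 - 92*j*q - 6*j + 24*q^2 + 48*q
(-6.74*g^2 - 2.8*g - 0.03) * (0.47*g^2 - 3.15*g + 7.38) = -3.1678*g^4 + 19.915*g^3 - 40.9353*g^2 - 20.5695*g - 0.2214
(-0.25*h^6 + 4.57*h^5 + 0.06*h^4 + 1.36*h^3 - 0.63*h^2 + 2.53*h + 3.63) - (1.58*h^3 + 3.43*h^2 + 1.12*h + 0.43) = -0.25*h^6 + 4.57*h^5 + 0.06*h^4 - 0.22*h^3 - 4.06*h^2 + 1.41*h + 3.2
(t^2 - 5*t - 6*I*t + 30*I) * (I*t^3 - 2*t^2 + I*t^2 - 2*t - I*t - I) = I*t^5 + 4*t^4 - 4*I*t^4 - 16*t^3 + 6*I*t^3 - 26*t^2 - 44*I*t^2 + 24*t - 55*I*t + 30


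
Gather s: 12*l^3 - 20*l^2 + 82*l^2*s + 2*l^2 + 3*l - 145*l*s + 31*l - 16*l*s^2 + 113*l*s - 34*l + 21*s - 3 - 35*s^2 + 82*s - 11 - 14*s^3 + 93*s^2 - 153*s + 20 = 12*l^3 - 18*l^2 - 14*s^3 + s^2*(58 - 16*l) + s*(82*l^2 - 32*l - 50) + 6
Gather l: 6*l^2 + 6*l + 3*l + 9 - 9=6*l^2 + 9*l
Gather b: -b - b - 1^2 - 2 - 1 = -2*b - 4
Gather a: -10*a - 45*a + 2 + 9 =11 - 55*a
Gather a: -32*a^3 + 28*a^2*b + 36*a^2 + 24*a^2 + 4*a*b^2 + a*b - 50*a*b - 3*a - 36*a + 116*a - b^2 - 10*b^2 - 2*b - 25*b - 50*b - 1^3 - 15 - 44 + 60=-32*a^3 + a^2*(28*b + 60) + a*(4*b^2 - 49*b + 77) - 11*b^2 - 77*b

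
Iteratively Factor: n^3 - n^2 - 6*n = (n - 3)*(n^2 + 2*n) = (n - 3)*(n + 2)*(n)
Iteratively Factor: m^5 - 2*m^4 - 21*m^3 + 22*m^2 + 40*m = (m - 5)*(m^4 + 3*m^3 - 6*m^2 - 8*m) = (m - 5)*(m + 4)*(m^3 - m^2 - 2*m) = (m - 5)*(m + 1)*(m + 4)*(m^2 - 2*m) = (m - 5)*(m - 2)*(m + 1)*(m + 4)*(m)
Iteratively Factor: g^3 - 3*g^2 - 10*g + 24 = (g - 2)*(g^2 - g - 12) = (g - 2)*(g + 3)*(g - 4)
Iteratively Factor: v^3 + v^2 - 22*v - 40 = (v - 5)*(v^2 + 6*v + 8) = (v - 5)*(v + 2)*(v + 4)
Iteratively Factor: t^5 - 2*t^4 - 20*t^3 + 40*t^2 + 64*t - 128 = (t - 4)*(t^4 + 2*t^3 - 12*t^2 - 8*t + 32) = (t - 4)*(t - 2)*(t^3 + 4*t^2 - 4*t - 16) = (t - 4)*(t - 2)*(t + 2)*(t^2 + 2*t - 8) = (t - 4)*(t - 2)*(t + 2)*(t + 4)*(t - 2)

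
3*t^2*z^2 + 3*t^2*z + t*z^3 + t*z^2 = z*(3*t + z)*(t*z + t)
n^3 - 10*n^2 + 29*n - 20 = (n - 5)*(n - 4)*(n - 1)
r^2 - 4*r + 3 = (r - 3)*(r - 1)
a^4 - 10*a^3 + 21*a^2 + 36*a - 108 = (a - 6)*(a - 3)^2*(a + 2)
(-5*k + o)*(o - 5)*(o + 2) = -5*k*o^2 + 15*k*o + 50*k + o^3 - 3*o^2 - 10*o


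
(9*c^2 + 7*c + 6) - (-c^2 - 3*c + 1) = 10*c^2 + 10*c + 5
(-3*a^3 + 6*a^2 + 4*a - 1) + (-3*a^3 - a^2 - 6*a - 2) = -6*a^3 + 5*a^2 - 2*a - 3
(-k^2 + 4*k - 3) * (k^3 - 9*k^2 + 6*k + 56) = -k^5 + 13*k^4 - 45*k^3 - 5*k^2 + 206*k - 168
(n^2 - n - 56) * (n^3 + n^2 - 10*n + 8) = n^5 - 67*n^3 - 38*n^2 + 552*n - 448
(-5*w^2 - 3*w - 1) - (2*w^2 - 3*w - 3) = 2 - 7*w^2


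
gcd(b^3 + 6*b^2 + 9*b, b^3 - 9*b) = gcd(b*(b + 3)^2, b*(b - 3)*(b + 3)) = b^2 + 3*b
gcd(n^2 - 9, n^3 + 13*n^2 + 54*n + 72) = n + 3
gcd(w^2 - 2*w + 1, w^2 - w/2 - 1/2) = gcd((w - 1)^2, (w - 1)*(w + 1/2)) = w - 1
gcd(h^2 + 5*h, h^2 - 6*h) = h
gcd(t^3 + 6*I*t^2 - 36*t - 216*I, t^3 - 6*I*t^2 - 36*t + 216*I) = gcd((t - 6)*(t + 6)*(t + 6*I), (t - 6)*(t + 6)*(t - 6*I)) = t^2 - 36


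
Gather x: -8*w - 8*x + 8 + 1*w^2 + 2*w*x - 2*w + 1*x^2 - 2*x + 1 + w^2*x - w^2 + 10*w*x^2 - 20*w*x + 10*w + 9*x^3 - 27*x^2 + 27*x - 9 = 9*x^3 + x^2*(10*w - 26) + x*(w^2 - 18*w + 17)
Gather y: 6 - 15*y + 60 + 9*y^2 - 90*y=9*y^2 - 105*y + 66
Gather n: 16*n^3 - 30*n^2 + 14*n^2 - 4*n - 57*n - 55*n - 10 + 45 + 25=16*n^3 - 16*n^2 - 116*n + 60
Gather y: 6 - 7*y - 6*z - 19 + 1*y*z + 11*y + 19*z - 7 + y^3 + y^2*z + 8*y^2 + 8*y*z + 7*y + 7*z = y^3 + y^2*(z + 8) + y*(9*z + 11) + 20*z - 20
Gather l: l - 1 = l - 1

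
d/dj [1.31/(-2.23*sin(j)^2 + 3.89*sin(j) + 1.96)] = (5.8426*sin(j) - 5.0959)*cos(j)/(-2.23*sin(j)^2 + 3.89*sin(j) + 1.96)^2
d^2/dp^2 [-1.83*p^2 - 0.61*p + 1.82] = -3.66000000000000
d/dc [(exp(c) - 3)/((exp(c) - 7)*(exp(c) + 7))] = (-exp(2*c) + 6*exp(c) - 49)*exp(c)/(exp(4*c) - 98*exp(2*c) + 2401)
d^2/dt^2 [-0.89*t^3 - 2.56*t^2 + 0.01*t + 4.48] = -5.34*t - 5.12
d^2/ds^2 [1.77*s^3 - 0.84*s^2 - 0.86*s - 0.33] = 10.62*s - 1.68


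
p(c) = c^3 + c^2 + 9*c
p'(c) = 3*c^2 + 2*c + 9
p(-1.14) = -10.44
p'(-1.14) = 10.62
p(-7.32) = -404.52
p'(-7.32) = 155.11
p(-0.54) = -4.73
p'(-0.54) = 8.79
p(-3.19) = -51.00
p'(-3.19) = 33.15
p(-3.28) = -54.05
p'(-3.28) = 34.72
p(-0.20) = -1.77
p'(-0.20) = 8.72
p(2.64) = 49.13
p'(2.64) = 35.19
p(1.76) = 24.39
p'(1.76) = 21.81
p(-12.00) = -1692.00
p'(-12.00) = 417.00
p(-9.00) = -729.00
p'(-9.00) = 234.00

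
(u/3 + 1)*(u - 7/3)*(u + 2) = u^3/3 + 8*u^2/9 - 17*u/9 - 14/3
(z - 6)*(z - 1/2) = z^2 - 13*z/2 + 3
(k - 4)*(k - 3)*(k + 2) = k^3 - 5*k^2 - 2*k + 24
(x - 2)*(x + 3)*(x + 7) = x^3 + 8*x^2 + x - 42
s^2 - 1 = (s - 1)*(s + 1)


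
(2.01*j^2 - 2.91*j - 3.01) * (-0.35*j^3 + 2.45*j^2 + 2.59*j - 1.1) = -0.7035*j^5 + 5.943*j^4 - 0.870100000000003*j^3 - 17.1224*j^2 - 4.5949*j + 3.311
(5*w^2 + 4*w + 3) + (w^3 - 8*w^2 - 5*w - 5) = w^3 - 3*w^2 - w - 2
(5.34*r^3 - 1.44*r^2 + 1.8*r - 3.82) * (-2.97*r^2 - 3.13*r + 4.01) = -15.8598*r^5 - 12.4374*r^4 + 20.5746*r^3 - 0.0630000000000006*r^2 + 19.1746*r - 15.3182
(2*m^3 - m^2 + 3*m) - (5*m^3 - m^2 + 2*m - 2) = -3*m^3 + m + 2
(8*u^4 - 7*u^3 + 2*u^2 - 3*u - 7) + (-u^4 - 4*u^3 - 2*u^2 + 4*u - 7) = 7*u^4 - 11*u^3 + u - 14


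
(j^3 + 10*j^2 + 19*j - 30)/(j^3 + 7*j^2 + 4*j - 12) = (j + 5)/(j + 2)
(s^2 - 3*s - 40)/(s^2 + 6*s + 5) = (s - 8)/(s + 1)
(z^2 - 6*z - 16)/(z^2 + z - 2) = (z - 8)/(z - 1)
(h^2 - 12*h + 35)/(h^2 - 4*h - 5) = (h - 7)/(h + 1)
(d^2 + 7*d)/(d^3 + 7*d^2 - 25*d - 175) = d/(d^2 - 25)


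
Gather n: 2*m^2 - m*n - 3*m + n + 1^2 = 2*m^2 - 3*m + n*(1 - m) + 1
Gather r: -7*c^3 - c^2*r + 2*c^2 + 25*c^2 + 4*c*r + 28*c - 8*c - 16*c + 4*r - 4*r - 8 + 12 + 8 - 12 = -7*c^3 + 27*c^2 + 4*c + r*(-c^2 + 4*c)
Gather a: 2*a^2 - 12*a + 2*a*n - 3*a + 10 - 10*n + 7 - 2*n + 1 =2*a^2 + a*(2*n - 15) - 12*n + 18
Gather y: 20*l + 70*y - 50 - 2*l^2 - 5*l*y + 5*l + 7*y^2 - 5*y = -2*l^2 + 25*l + 7*y^2 + y*(65 - 5*l) - 50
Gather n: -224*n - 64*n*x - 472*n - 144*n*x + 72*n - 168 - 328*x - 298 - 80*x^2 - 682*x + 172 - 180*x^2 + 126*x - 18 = n*(-208*x - 624) - 260*x^2 - 884*x - 312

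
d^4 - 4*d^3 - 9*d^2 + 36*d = d*(d - 4)*(d - 3)*(d + 3)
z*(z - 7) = z^2 - 7*z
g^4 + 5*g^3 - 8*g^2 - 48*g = g*(g - 3)*(g + 4)^2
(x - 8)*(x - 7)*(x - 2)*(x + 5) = x^4 - 12*x^3 + x^2 + 318*x - 560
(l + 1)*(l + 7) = l^2 + 8*l + 7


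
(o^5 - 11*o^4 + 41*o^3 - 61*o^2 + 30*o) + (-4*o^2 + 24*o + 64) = o^5 - 11*o^4 + 41*o^3 - 65*o^2 + 54*o + 64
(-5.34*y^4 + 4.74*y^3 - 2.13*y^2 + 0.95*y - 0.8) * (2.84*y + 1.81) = -15.1656*y^5 + 3.7962*y^4 + 2.5302*y^3 - 1.1573*y^2 - 0.5525*y - 1.448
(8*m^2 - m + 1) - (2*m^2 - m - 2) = 6*m^2 + 3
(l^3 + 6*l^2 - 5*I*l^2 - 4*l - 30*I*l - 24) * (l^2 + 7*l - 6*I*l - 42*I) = l^5 + 13*l^4 - 11*I*l^4 + 8*l^3 - 143*I*l^3 - 442*l^2 - 438*I*l^2 - 1428*l + 312*I*l + 1008*I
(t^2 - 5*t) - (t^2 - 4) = 4 - 5*t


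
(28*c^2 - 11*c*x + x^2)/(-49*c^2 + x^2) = (-4*c + x)/(7*c + x)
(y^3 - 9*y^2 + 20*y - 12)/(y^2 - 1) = (y^2 - 8*y + 12)/(y + 1)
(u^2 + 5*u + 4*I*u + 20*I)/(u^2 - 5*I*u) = (u^2 + u*(5 + 4*I) + 20*I)/(u*(u - 5*I))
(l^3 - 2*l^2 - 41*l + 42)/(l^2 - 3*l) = (l^3 - 2*l^2 - 41*l + 42)/(l*(l - 3))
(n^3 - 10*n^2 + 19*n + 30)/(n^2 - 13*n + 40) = (n^2 - 5*n - 6)/(n - 8)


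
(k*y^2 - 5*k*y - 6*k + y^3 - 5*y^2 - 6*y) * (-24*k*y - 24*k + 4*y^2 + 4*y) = -24*k^2*y^3 + 96*k^2*y^2 + 264*k^2*y + 144*k^2 - 20*k*y^4 + 80*k*y^3 + 220*k*y^2 + 120*k*y + 4*y^5 - 16*y^4 - 44*y^3 - 24*y^2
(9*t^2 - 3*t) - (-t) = 9*t^2 - 2*t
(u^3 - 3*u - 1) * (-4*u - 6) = -4*u^4 - 6*u^3 + 12*u^2 + 22*u + 6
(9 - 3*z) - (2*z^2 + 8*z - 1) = -2*z^2 - 11*z + 10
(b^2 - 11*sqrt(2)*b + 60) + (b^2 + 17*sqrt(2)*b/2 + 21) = 2*b^2 - 5*sqrt(2)*b/2 + 81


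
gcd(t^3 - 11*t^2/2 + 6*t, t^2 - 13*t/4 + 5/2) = 1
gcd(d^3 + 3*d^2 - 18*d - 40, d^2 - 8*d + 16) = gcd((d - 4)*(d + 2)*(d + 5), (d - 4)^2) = d - 4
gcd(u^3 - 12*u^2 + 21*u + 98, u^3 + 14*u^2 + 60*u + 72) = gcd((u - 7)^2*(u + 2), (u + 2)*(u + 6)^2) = u + 2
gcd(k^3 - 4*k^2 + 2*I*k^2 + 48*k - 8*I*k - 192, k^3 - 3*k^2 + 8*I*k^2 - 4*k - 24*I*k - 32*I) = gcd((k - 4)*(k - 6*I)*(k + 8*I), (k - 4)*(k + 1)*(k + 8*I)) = k^2 + k*(-4 + 8*I) - 32*I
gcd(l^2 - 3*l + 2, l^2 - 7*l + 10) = l - 2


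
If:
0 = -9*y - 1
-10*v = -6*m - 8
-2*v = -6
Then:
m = 11/3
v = 3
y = -1/9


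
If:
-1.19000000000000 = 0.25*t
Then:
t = -4.76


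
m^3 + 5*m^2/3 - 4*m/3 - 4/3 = (m - 1)*(m + 2/3)*(m + 2)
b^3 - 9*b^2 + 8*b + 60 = (b - 6)*(b - 5)*(b + 2)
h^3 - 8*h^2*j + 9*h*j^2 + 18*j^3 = (h - 6*j)*(h - 3*j)*(h + j)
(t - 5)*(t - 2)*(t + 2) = t^3 - 5*t^2 - 4*t + 20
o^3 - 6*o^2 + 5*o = o*(o - 5)*(o - 1)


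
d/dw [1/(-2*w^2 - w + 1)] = (4*w + 1)/(2*w^2 + w - 1)^2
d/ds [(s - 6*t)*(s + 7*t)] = 2*s + t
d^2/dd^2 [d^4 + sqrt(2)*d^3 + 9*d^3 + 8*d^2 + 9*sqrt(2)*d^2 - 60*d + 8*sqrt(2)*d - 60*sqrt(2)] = 12*d^2 + 6*sqrt(2)*d + 54*d + 16 + 18*sqrt(2)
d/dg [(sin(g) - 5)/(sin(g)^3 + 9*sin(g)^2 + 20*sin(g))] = 2*(-sin(g)^3 + 3*sin(g)^2 + 45*sin(g) + 50)*cos(g)/((sin(g) + 4)^2*(sin(g) + 5)^2*sin(g)^2)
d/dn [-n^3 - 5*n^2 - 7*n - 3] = -3*n^2 - 10*n - 7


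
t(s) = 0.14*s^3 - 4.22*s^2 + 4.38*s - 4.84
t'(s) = 0.42*s^2 - 8.44*s + 4.38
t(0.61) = -3.71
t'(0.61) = -0.61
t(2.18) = -13.90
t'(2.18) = -12.02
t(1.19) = -5.37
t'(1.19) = -5.07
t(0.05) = -4.63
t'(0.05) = 3.96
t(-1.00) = -13.58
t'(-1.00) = 13.24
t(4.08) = -47.71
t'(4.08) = -23.06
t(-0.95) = -12.93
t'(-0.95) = 12.78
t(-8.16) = -397.64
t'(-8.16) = 101.22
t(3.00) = -25.90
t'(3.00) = -17.16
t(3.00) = -25.90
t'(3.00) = -17.16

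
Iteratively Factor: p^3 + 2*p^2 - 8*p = (p - 2)*(p^2 + 4*p) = (p - 2)*(p + 4)*(p)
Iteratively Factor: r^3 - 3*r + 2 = (r - 1)*(r^2 + r - 2) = (r - 1)*(r + 2)*(r - 1)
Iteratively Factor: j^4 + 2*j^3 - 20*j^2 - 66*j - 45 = (j - 5)*(j^3 + 7*j^2 + 15*j + 9) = (j - 5)*(j + 3)*(j^2 + 4*j + 3) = (j - 5)*(j + 1)*(j + 3)*(j + 3)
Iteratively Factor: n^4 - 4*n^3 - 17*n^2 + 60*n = (n + 4)*(n^3 - 8*n^2 + 15*n) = (n - 5)*(n + 4)*(n^2 - 3*n) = (n - 5)*(n - 3)*(n + 4)*(n)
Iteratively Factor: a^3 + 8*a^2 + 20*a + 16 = (a + 2)*(a^2 + 6*a + 8) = (a + 2)^2*(a + 4)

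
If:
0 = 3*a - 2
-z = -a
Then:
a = 2/3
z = 2/3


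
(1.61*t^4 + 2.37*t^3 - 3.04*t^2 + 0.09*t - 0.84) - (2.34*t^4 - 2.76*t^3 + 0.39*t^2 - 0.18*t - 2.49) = -0.73*t^4 + 5.13*t^3 - 3.43*t^2 + 0.27*t + 1.65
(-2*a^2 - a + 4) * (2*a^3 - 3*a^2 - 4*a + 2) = -4*a^5 + 4*a^4 + 19*a^3 - 12*a^2 - 18*a + 8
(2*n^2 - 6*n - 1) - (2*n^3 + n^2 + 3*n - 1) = -2*n^3 + n^2 - 9*n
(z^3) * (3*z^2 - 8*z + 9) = 3*z^5 - 8*z^4 + 9*z^3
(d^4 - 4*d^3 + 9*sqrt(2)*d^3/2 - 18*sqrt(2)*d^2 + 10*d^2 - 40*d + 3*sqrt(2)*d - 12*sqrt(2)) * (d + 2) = d^5 - 2*d^4 + 9*sqrt(2)*d^4/2 - 9*sqrt(2)*d^3 + 2*d^3 - 33*sqrt(2)*d^2 - 20*d^2 - 80*d - 6*sqrt(2)*d - 24*sqrt(2)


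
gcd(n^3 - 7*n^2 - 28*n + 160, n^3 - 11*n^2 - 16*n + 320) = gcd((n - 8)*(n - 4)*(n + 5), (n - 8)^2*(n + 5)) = n^2 - 3*n - 40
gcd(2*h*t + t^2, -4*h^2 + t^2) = 2*h + t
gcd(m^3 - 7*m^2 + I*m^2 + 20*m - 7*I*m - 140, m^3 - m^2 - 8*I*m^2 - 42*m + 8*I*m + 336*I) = m - 7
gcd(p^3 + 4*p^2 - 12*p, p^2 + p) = p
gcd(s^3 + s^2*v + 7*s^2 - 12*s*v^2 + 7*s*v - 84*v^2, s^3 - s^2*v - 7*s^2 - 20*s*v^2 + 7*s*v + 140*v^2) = s + 4*v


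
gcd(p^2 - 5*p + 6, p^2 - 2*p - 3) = p - 3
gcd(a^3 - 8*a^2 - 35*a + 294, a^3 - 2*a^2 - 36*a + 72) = a + 6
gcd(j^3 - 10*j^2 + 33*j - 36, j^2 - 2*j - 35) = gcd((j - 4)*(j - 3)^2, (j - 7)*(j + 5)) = 1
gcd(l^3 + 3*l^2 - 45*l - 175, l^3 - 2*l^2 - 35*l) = l^2 - 2*l - 35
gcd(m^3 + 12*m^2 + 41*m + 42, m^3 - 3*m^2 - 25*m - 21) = m + 3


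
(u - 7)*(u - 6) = u^2 - 13*u + 42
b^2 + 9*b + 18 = (b + 3)*(b + 6)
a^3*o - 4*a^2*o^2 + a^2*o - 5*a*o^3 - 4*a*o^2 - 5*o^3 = (a - 5*o)*(a + o)*(a*o + o)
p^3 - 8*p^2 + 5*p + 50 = (p - 5)^2*(p + 2)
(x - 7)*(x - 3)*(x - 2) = x^3 - 12*x^2 + 41*x - 42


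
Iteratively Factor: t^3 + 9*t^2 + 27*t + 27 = (t + 3)*(t^2 + 6*t + 9) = (t + 3)^2*(t + 3)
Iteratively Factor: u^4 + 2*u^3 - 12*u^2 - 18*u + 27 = (u - 1)*(u^3 + 3*u^2 - 9*u - 27) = (u - 1)*(u + 3)*(u^2 - 9) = (u - 1)*(u + 3)^2*(u - 3)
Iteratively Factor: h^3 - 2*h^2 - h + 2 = (h - 1)*(h^2 - h - 2) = (h - 1)*(h + 1)*(h - 2)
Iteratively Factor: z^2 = (z)*(z)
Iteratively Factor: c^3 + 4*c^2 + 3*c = (c + 1)*(c^2 + 3*c) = c*(c + 1)*(c + 3)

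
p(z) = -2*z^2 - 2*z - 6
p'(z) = -4*z - 2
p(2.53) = -23.86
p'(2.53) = -12.12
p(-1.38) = -7.05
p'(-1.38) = 3.52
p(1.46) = -13.18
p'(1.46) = -7.84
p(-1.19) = -6.45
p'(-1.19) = 2.76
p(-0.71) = -5.59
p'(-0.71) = 0.84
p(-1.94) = -9.65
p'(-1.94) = 5.76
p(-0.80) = -5.68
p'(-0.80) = 1.20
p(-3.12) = -19.23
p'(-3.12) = 10.48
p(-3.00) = -18.00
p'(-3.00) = 10.00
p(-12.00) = -270.00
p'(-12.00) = 46.00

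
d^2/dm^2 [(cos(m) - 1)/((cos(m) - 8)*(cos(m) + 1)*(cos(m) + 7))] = (-818*(1 - cos(m)^2)^2 - 12*sin(m)^6 - 4*cos(m)^7 - 3*cos(m)^6 - 222*cos(m)^5 + 618*cos(m)^3 + 5783*cos(m)^2 - 6664*cos(m) - 12052)/((cos(m) - 8)^3*(cos(m) + 1)^3*(cos(m) + 7)^3)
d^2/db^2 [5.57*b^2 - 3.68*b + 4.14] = 11.1400000000000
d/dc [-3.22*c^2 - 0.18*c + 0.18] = -6.44*c - 0.18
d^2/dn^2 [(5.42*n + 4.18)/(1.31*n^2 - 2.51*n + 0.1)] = ((16.2568 - 42.6012*n)*(1.31*n^2 - 2.51*n + 0.1) + (2.62*n - 2.51)*(5.24*n - 5.02)*(5.42*n + 4.18))/(1.31*n^2 - 2.51*n + 0.1)^3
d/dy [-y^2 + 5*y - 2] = 5 - 2*y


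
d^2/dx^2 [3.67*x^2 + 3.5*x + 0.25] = 7.34000000000000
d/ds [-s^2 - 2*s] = -2*s - 2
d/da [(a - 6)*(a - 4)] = 2*a - 10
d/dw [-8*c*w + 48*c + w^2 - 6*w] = -8*c + 2*w - 6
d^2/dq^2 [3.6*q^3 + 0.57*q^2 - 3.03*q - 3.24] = 21.6*q + 1.14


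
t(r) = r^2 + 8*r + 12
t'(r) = 2*r + 8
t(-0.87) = 5.80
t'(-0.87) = 6.26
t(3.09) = 46.27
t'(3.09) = 14.18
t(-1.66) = 1.48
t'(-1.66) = 4.68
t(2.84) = 42.79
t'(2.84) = 13.68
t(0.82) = 19.23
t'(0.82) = 9.64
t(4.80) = 73.44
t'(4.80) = 17.60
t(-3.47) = -3.72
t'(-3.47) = 1.06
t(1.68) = 28.26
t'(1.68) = 11.36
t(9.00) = 165.00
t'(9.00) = 26.00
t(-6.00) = 0.00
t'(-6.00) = -4.00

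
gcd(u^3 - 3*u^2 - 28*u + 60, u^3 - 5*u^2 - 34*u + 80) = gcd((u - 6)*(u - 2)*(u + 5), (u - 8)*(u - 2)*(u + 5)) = u^2 + 3*u - 10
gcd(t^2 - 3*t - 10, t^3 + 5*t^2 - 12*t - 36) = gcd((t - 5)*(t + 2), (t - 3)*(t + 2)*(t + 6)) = t + 2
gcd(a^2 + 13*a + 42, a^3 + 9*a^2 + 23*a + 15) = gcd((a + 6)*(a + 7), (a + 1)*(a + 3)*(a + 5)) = 1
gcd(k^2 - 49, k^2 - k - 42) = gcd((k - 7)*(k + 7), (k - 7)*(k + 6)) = k - 7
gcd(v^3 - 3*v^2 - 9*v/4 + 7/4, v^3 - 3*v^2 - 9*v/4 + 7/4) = v^3 - 3*v^2 - 9*v/4 + 7/4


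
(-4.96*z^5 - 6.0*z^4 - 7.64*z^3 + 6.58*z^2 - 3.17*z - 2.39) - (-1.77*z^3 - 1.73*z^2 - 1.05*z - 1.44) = -4.96*z^5 - 6.0*z^4 - 5.87*z^3 + 8.31*z^2 - 2.12*z - 0.95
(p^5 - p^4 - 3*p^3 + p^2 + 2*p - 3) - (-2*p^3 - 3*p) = p^5 - p^4 - p^3 + p^2 + 5*p - 3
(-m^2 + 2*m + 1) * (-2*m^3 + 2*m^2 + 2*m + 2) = 2*m^5 - 6*m^4 + 4*m^2 + 6*m + 2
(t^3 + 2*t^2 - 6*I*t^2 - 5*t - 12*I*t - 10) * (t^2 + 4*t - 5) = t^5 + 6*t^4 - 6*I*t^4 - 2*t^3 - 36*I*t^3 - 40*t^2 - 18*I*t^2 - 15*t + 60*I*t + 50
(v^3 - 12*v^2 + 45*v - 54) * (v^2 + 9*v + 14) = v^5 - 3*v^4 - 49*v^3 + 183*v^2 + 144*v - 756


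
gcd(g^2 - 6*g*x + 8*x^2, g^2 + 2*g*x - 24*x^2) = -g + 4*x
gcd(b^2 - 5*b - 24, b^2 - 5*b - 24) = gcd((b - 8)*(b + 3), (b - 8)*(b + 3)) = b^2 - 5*b - 24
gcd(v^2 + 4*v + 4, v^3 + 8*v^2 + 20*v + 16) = v^2 + 4*v + 4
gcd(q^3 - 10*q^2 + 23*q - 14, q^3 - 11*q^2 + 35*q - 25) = q - 1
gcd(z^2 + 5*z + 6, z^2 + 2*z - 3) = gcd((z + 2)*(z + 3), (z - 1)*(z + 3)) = z + 3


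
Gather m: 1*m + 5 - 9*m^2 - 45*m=-9*m^2 - 44*m + 5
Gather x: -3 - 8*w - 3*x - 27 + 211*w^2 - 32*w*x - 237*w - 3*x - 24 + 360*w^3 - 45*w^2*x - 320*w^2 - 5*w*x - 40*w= 360*w^3 - 109*w^2 - 285*w + x*(-45*w^2 - 37*w - 6) - 54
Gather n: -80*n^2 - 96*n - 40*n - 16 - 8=-80*n^2 - 136*n - 24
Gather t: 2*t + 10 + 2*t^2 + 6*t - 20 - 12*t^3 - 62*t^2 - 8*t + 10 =-12*t^3 - 60*t^2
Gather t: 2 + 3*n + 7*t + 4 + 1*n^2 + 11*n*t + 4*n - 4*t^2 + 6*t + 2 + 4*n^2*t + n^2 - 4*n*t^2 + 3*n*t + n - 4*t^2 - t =2*n^2 + 8*n + t^2*(-4*n - 8) + t*(4*n^2 + 14*n + 12) + 8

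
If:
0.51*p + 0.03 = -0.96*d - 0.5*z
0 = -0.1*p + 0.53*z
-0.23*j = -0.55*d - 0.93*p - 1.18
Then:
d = -3.33645833333333*z - 0.03125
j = 13.4519474637681*z + 5.05570652173913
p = 5.3*z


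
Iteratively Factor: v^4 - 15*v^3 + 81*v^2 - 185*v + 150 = (v - 5)*(v^3 - 10*v^2 + 31*v - 30) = (v - 5)*(v - 3)*(v^2 - 7*v + 10) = (v - 5)^2*(v - 3)*(v - 2)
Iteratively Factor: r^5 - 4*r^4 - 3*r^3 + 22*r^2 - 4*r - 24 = (r - 3)*(r^4 - r^3 - 6*r^2 + 4*r + 8) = (r - 3)*(r - 2)*(r^3 + r^2 - 4*r - 4) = (r - 3)*(r - 2)^2*(r^2 + 3*r + 2) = (r - 3)*(r - 2)^2*(r + 1)*(r + 2)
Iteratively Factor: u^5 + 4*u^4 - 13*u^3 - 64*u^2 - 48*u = (u + 1)*(u^4 + 3*u^3 - 16*u^2 - 48*u) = (u - 4)*(u + 1)*(u^3 + 7*u^2 + 12*u) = (u - 4)*(u + 1)*(u + 3)*(u^2 + 4*u) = (u - 4)*(u + 1)*(u + 3)*(u + 4)*(u)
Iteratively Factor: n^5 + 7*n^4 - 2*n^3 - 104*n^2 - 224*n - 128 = (n + 1)*(n^4 + 6*n^3 - 8*n^2 - 96*n - 128) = (n + 1)*(n + 2)*(n^3 + 4*n^2 - 16*n - 64) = (n + 1)*(n + 2)*(n + 4)*(n^2 - 16) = (n + 1)*(n + 2)*(n + 4)^2*(n - 4)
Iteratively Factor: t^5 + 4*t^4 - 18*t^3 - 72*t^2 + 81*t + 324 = (t + 4)*(t^4 - 18*t^2 + 81) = (t + 3)*(t + 4)*(t^3 - 3*t^2 - 9*t + 27) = (t + 3)^2*(t + 4)*(t^2 - 6*t + 9) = (t - 3)*(t + 3)^2*(t + 4)*(t - 3)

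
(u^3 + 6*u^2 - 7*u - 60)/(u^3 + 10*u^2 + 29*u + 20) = (u - 3)/(u + 1)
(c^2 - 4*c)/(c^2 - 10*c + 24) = c/(c - 6)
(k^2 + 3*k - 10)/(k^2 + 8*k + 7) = (k^2 + 3*k - 10)/(k^2 + 8*k + 7)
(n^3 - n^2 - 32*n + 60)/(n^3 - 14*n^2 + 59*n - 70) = (n + 6)/(n - 7)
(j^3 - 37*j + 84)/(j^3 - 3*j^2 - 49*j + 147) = (j - 4)/(j - 7)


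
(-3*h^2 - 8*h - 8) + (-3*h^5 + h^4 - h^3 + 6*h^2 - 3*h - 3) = -3*h^5 + h^4 - h^3 + 3*h^2 - 11*h - 11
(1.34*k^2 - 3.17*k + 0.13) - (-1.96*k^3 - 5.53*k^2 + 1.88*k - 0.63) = 1.96*k^3 + 6.87*k^2 - 5.05*k + 0.76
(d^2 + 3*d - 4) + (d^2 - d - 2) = 2*d^2 + 2*d - 6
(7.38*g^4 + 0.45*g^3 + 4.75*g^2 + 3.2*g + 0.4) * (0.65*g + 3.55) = 4.797*g^5 + 26.4915*g^4 + 4.685*g^3 + 18.9425*g^2 + 11.62*g + 1.42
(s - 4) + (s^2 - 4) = s^2 + s - 8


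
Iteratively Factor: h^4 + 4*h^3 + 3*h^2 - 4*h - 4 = (h + 2)*(h^3 + 2*h^2 - h - 2) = (h + 1)*(h + 2)*(h^2 + h - 2) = (h - 1)*(h + 1)*(h + 2)*(h + 2)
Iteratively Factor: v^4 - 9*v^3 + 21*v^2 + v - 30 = (v - 3)*(v^3 - 6*v^2 + 3*v + 10) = (v - 5)*(v - 3)*(v^2 - v - 2) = (v - 5)*(v - 3)*(v - 2)*(v + 1)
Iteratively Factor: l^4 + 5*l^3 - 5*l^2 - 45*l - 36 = (l + 1)*(l^3 + 4*l^2 - 9*l - 36) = (l - 3)*(l + 1)*(l^2 + 7*l + 12) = (l - 3)*(l + 1)*(l + 4)*(l + 3)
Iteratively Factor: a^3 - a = (a)*(a^2 - 1) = a*(a - 1)*(a + 1)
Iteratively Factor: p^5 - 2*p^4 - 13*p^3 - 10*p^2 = (p + 2)*(p^4 - 4*p^3 - 5*p^2) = p*(p + 2)*(p^3 - 4*p^2 - 5*p) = p*(p - 5)*(p + 2)*(p^2 + p) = p*(p - 5)*(p + 1)*(p + 2)*(p)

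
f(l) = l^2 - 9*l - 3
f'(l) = 2*l - 9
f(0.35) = -6.03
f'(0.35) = -8.30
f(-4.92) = 65.49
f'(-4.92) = -18.84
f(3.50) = -22.25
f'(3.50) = -2.00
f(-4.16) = 51.75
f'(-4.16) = -17.32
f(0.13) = -4.15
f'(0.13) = -8.74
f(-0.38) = 0.56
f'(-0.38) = -9.76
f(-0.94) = 6.34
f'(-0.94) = -10.88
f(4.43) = -23.25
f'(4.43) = -0.14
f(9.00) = -3.00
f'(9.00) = 9.00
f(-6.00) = 87.00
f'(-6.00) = -21.00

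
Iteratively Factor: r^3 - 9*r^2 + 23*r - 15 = (r - 5)*(r^2 - 4*r + 3) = (r - 5)*(r - 3)*(r - 1)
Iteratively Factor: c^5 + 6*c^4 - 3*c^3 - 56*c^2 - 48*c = (c - 3)*(c^4 + 9*c^3 + 24*c^2 + 16*c) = (c - 3)*(c + 4)*(c^3 + 5*c^2 + 4*c) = (c - 3)*(c + 1)*(c + 4)*(c^2 + 4*c) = (c - 3)*(c + 1)*(c + 4)^2*(c)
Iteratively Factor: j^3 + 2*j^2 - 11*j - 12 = (j + 4)*(j^2 - 2*j - 3) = (j + 1)*(j + 4)*(j - 3)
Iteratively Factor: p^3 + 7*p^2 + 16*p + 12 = (p + 2)*(p^2 + 5*p + 6) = (p + 2)*(p + 3)*(p + 2)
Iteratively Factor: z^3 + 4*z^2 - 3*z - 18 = (z + 3)*(z^2 + z - 6) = (z - 2)*(z + 3)*(z + 3)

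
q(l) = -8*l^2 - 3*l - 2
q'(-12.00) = 189.00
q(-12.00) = -1118.00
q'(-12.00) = 189.00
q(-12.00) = -1118.00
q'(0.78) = -15.48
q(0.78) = -9.21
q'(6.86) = -112.76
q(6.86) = -399.06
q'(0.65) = -13.40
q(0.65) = -7.33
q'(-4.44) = 68.04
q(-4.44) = -146.39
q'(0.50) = -11.00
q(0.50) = -5.50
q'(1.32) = -24.12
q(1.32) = -19.90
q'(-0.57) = 6.12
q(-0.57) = -2.89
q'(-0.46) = 4.36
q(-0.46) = -2.31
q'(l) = -16*l - 3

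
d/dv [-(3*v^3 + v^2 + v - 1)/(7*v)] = (-6*v^3 - v^2 - 1)/(7*v^2)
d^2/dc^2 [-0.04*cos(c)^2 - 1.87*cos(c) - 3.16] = 1.87*cos(c) + 0.08*cos(2*c)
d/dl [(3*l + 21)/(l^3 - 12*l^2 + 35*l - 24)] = 3*(-2*l^3 - 9*l^2 + 168*l - 269)/(l^6 - 24*l^5 + 214*l^4 - 888*l^3 + 1801*l^2 - 1680*l + 576)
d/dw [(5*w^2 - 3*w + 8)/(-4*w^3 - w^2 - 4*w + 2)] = (20*w^4 - 24*w^3 + 73*w^2 + 36*w + 26)/(16*w^6 + 8*w^5 + 33*w^4 - 8*w^3 + 12*w^2 - 16*w + 4)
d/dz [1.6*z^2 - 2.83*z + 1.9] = 3.2*z - 2.83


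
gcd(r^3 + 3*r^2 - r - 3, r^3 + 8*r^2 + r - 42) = r + 3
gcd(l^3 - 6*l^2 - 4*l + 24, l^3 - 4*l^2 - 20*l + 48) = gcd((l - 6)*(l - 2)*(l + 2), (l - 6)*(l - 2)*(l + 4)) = l^2 - 8*l + 12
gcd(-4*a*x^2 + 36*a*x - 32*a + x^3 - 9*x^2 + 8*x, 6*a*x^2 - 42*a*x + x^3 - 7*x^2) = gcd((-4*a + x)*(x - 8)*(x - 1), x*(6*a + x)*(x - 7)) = 1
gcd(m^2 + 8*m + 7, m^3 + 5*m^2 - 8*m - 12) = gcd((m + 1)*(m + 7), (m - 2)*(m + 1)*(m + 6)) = m + 1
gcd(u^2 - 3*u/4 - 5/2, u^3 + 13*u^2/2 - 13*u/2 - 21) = u - 2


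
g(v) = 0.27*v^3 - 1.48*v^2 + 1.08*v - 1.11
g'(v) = 0.81*v^2 - 2.96*v + 1.08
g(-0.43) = -1.87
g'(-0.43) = 2.50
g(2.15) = -2.95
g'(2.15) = -1.54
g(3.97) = -3.25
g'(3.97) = 2.10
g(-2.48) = -17.01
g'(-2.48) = 13.40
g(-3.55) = -35.68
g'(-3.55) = 21.80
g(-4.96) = -75.82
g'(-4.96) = 35.69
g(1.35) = -1.68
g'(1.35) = -1.44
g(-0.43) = -1.87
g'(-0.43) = 2.50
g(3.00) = -3.90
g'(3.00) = -0.51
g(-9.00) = -327.54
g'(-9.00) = 93.33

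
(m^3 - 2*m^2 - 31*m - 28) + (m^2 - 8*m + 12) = m^3 - m^2 - 39*m - 16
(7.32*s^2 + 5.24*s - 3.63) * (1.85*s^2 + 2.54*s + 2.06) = 13.542*s^4 + 28.2868*s^3 + 21.6733*s^2 + 1.5742*s - 7.4778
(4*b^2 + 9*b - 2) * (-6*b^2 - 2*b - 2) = -24*b^4 - 62*b^3 - 14*b^2 - 14*b + 4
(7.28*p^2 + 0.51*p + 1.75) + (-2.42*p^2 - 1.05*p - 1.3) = 4.86*p^2 - 0.54*p + 0.45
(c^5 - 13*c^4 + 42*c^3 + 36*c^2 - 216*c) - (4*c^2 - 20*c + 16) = c^5 - 13*c^4 + 42*c^3 + 32*c^2 - 196*c - 16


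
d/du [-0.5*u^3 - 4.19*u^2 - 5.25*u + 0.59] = -1.5*u^2 - 8.38*u - 5.25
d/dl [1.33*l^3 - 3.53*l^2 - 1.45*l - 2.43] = 3.99*l^2 - 7.06*l - 1.45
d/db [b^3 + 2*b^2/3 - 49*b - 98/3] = 3*b^2 + 4*b/3 - 49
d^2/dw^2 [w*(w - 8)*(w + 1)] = 6*w - 14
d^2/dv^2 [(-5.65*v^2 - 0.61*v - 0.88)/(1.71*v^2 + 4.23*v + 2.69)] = (2.8421709430404e-14*v^4 + 78.168888*v^3 + 140.497362*v^2 - 21.35619*v - 91.281596)/(5.000211*v^6 + 37.106829*v^5 + 115.388064*v^4 + 192.432429*v^3 + 181.516896*v^2 + 91.826109*v + 19.465109)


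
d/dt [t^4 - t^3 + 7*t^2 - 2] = t*(4*t^2 - 3*t + 14)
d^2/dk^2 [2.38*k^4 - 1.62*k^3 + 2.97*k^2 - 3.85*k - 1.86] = 28.56*k^2 - 9.72*k + 5.94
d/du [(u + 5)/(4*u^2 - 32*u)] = (-u^2 - 10*u + 40)/(4*u^2*(u^2 - 16*u + 64))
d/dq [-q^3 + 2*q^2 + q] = -3*q^2 + 4*q + 1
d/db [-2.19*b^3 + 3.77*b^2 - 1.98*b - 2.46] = -6.57*b^2 + 7.54*b - 1.98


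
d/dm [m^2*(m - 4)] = m*(3*m - 8)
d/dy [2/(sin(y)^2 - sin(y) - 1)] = 2*(1 - 2*sin(y))*cos(y)/(sin(y) + cos(y)^2)^2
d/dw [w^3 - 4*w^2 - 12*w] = 3*w^2 - 8*w - 12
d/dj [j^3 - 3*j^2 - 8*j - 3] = 3*j^2 - 6*j - 8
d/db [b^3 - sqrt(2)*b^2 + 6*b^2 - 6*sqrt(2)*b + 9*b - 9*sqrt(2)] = 3*b^2 - 2*sqrt(2)*b + 12*b - 6*sqrt(2) + 9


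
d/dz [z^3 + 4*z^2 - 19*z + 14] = 3*z^2 + 8*z - 19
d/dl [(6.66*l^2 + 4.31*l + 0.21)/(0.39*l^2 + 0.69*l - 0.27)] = (2.9145*l^2 - 3.7602*l - 1.3086)/(0.1521*l^4 + 0.5382*l^3 + 0.2655*l^2 - 0.3726*l + 0.0729)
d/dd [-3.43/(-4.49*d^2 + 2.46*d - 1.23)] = (8.4378 - 30.8014*d)/(4.49*d^2 - 2.46*d + 1.23)^2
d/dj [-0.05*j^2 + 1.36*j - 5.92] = 1.36 - 0.1*j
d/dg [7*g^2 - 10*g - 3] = 14*g - 10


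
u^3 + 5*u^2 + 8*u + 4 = (u + 1)*(u + 2)^2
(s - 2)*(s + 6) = s^2 + 4*s - 12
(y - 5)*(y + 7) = y^2 + 2*y - 35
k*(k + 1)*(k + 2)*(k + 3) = k^4 + 6*k^3 + 11*k^2 + 6*k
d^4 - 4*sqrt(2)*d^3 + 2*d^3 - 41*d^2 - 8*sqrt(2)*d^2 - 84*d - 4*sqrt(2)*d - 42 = (d + 1)^2*(d - 7*sqrt(2))*(d + 3*sqrt(2))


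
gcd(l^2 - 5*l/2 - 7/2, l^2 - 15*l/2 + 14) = l - 7/2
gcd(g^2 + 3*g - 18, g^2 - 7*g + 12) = g - 3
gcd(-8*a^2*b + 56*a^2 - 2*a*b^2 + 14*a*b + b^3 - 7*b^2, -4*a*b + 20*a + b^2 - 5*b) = 4*a - b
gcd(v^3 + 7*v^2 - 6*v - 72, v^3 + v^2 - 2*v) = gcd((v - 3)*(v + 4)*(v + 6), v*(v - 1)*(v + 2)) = 1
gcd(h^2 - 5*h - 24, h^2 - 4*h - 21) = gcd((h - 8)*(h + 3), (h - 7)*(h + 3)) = h + 3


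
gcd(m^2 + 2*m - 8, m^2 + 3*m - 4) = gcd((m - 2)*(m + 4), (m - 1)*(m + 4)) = m + 4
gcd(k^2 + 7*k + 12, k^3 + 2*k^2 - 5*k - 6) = k + 3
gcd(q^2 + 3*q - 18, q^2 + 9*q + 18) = q + 6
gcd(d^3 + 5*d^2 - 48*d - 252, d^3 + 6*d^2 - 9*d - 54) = d + 6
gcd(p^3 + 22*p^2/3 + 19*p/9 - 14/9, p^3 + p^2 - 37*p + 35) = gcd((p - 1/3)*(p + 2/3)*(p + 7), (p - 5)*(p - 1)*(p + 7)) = p + 7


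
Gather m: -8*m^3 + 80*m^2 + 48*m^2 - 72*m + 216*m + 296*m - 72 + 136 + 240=-8*m^3 + 128*m^2 + 440*m + 304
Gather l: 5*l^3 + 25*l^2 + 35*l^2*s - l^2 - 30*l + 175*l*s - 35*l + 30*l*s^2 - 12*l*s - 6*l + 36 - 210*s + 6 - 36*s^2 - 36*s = 5*l^3 + l^2*(35*s + 24) + l*(30*s^2 + 163*s - 71) - 36*s^2 - 246*s + 42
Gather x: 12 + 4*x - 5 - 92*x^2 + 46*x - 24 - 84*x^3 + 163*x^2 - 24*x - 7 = -84*x^3 + 71*x^2 + 26*x - 24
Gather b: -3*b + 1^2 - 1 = -3*b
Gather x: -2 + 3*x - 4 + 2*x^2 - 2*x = 2*x^2 + x - 6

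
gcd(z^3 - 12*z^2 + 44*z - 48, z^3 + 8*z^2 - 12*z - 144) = z - 4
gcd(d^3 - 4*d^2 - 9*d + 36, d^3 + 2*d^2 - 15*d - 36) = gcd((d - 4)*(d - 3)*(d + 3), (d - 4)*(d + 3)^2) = d^2 - d - 12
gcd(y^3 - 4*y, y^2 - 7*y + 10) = y - 2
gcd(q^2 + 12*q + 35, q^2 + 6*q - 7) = q + 7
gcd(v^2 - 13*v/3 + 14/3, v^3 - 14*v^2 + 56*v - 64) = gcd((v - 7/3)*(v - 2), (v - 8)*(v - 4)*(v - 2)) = v - 2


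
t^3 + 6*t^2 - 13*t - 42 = (t - 3)*(t + 2)*(t + 7)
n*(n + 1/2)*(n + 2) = n^3 + 5*n^2/2 + n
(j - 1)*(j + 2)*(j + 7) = j^3 + 8*j^2 + 5*j - 14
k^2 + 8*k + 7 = (k + 1)*(k + 7)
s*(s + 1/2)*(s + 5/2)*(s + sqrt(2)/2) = s^4 + sqrt(2)*s^3/2 + 3*s^3 + 5*s^2/4 + 3*sqrt(2)*s^2/2 + 5*sqrt(2)*s/8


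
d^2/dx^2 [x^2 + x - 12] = 2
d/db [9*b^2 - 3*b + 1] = 18*b - 3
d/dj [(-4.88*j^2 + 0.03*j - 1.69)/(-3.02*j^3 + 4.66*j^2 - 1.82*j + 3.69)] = (-14.7376*j^4 + 0.181199999999997*j^3 - 6.5696*j^2 - 20.2636*j - 2.9651)/(9.1204*j^6 - 28.1464*j^5 + 32.7084*j^4 - 39.25*j^3 + 37.7032*j^2 - 13.4316*j + 13.6161)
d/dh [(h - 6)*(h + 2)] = 2*h - 4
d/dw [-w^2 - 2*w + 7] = -2*w - 2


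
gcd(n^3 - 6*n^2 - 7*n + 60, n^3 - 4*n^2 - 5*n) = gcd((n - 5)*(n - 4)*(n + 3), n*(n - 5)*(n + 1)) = n - 5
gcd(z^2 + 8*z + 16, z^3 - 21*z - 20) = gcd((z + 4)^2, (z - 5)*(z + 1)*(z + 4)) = z + 4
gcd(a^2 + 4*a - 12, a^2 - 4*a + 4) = a - 2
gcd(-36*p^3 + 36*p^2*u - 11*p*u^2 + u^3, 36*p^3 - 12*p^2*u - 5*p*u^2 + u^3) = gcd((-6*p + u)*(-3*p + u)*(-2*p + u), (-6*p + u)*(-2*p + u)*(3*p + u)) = 12*p^2 - 8*p*u + u^2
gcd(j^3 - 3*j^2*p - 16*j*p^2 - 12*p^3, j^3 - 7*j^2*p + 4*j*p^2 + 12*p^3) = -j^2 + 5*j*p + 6*p^2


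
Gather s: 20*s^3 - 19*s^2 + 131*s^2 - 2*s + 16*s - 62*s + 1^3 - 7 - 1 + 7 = 20*s^3 + 112*s^2 - 48*s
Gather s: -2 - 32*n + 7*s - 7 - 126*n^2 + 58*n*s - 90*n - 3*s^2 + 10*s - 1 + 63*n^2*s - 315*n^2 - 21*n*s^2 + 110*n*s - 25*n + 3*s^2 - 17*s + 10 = -441*n^2 - 21*n*s^2 - 147*n + s*(63*n^2 + 168*n)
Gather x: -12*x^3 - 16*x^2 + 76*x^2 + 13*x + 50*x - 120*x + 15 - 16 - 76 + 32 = -12*x^3 + 60*x^2 - 57*x - 45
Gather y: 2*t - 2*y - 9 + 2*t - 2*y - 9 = 4*t - 4*y - 18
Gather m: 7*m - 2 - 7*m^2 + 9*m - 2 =-7*m^2 + 16*m - 4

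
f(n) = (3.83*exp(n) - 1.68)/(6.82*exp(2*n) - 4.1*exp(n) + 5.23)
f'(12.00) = 0.00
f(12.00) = 0.00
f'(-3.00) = 0.03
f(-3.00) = -0.30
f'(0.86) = -0.16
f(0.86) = 0.22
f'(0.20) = 0.02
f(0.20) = 0.29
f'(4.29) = -0.01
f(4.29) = 0.01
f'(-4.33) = 0.01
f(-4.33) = -0.31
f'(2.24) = -0.06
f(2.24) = 0.06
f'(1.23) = -0.15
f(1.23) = 0.16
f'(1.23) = -0.15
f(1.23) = 0.16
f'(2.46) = -0.05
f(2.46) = 0.05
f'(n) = (3.83*exp(n) - 1.68)*(-13.64*exp(2*n) + 4.1*exp(n))/(6.82*exp(2*n) - 4.1*exp(n) + 5.23)^2 + 3.83*exp(n)/(6.82*exp(2*n) - 4.1*exp(n) + 5.23) = (-26.1206*exp(2*n) + 22.9152*exp(n) + 13.1429)*exp(n)/(46.5124*exp(4*n) - 55.924*exp(3*n) + 88.1472*exp(2*n) - 42.886*exp(n) + 27.3529)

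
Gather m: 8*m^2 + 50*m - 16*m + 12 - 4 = 8*m^2 + 34*m + 8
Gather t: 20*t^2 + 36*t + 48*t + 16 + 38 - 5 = 20*t^2 + 84*t + 49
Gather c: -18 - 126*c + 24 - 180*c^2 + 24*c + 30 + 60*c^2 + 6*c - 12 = -120*c^2 - 96*c + 24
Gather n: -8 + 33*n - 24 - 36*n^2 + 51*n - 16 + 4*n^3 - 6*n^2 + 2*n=4*n^3 - 42*n^2 + 86*n - 48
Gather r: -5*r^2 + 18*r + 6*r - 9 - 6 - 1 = -5*r^2 + 24*r - 16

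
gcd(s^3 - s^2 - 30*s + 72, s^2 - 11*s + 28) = s - 4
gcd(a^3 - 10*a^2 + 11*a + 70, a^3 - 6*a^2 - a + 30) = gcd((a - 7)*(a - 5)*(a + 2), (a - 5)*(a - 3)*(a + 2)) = a^2 - 3*a - 10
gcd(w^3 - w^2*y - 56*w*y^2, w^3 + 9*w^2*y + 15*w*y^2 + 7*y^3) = w + 7*y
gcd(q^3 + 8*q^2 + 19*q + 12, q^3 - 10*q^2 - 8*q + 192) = q + 4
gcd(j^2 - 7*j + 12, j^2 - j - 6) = j - 3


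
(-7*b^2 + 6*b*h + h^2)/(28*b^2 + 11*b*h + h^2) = (-b + h)/(4*b + h)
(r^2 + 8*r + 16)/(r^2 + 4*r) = (r + 4)/r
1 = 1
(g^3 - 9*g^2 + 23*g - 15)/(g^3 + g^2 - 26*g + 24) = (g^2 - 8*g + 15)/(g^2 + 2*g - 24)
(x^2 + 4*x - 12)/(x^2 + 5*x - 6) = (x - 2)/(x - 1)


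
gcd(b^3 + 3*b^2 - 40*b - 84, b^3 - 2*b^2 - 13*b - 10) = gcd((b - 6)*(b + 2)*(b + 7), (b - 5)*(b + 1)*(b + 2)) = b + 2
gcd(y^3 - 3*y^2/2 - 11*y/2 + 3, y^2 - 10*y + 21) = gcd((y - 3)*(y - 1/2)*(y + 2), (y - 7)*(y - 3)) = y - 3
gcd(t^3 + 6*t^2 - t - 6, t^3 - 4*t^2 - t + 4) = t^2 - 1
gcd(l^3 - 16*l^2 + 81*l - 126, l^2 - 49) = l - 7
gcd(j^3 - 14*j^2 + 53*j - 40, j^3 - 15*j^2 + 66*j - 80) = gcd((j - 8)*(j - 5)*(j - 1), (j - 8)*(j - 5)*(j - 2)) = j^2 - 13*j + 40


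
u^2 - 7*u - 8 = (u - 8)*(u + 1)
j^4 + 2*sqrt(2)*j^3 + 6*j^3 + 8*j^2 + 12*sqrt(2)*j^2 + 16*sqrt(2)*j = j*(j + 2)*(j + 4)*(j + 2*sqrt(2))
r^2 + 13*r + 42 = (r + 6)*(r + 7)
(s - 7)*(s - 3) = s^2 - 10*s + 21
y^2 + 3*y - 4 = (y - 1)*(y + 4)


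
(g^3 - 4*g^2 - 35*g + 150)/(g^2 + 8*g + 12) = (g^2 - 10*g + 25)/(g + 2)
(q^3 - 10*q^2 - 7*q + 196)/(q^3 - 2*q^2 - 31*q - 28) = (q - 7)/(q + 1)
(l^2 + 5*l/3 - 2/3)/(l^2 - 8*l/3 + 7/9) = 3*(l + 2)/(3*l - 7)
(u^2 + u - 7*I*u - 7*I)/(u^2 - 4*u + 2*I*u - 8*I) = (u^2 + u*(1 - 7*I) - 7*I)/(u^2 + 2*u*(-2 + I) - 8*I)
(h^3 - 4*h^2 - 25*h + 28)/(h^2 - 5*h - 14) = (h^2 + 3*h - 4)/(h + 2)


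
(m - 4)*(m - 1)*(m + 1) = m^3 - 4*m^2 - m + 4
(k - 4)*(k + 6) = k^2 + 2*k - 24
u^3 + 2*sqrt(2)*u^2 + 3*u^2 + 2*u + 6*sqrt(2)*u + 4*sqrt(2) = (u + 1)*(u + 2)*(u + 2*sqrt(2))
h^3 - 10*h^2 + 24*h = h*(h - 6)*(h - 4)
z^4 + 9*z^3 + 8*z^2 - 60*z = z*(z - 2)*(z + 5)*(z + 6)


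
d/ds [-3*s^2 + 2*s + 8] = 2 - 6*s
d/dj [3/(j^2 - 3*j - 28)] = 3*(3 - 2*j)/(-j^2 + 3*j + 28)^2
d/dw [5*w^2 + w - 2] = 10*w + 1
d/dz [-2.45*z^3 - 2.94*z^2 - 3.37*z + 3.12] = -7.35*z^2 - 5.88*z - 3.37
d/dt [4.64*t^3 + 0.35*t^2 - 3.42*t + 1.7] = 13.92*t^2 + 0.7*t - 3.42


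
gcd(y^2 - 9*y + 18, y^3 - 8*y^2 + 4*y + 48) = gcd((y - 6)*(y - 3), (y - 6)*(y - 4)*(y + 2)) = y - 6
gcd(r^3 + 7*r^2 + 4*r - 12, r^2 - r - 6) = r + 2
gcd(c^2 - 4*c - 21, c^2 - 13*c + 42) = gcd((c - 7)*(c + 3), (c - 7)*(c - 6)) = c - 7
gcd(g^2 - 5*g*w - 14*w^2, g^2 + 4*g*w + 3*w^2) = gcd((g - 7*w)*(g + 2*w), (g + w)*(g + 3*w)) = 1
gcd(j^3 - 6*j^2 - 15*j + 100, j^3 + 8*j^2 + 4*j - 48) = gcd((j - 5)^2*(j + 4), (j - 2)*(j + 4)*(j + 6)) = j + 4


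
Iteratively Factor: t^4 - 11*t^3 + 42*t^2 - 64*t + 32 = (t - 2)*(t^3 - 9*t^2 + 24*t - 16) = (t - 4)*(t - 2)*(t^2 - 5*t + 4) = (t - 4)*(t - 2)*(t - 1)*(t - 4)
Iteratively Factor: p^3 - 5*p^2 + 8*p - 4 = (p - 1)*(p^2 - 4*p + 4) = (p - 2)*(p - 1)*(p - 2)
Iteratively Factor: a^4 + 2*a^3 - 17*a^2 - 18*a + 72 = (a - 3)*(a^3 + 5*a^2 - 2*a - 24) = (a - 3)*(a + 4)*(a^2 + a - 6) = (a - 3)*(a + 3)*(a + 4)*(a - 2)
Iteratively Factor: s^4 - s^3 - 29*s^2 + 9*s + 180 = (s - 3)*(s^3 + 2*s^2 - 23*s - 60) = (s - 3)*(s + 4)*(s^2 - 2*s - 15) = (s - 3)*(s + 3)*(s + 4)*(s - 5)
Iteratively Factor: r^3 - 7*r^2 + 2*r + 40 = (r - 4)*(r^2 - 3*r - 10) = (r - 5)*(r - 4)*(r + 2)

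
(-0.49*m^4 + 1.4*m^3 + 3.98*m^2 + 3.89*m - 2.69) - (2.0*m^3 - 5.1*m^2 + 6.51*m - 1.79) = -0.49*m^4 - 0.6*m^3 + 9.08*m^2 - 2.62*m - 0.9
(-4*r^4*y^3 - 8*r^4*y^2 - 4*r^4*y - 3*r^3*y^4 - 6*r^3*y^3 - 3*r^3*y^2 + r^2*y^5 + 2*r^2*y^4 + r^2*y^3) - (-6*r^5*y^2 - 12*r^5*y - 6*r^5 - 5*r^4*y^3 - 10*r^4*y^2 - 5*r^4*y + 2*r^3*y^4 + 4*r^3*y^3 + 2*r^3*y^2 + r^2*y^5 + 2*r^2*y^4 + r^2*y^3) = 6*r^5*y^2 + 12*r^5*y + 6*r^5 + r^4*y^3 + 2*r^4*y^2 + r^4*y - 5*r^3*y^4 - 10*r^3*y^3 - 5*r^3*y^2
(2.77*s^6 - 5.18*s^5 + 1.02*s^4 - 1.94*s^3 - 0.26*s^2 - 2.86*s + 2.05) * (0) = 0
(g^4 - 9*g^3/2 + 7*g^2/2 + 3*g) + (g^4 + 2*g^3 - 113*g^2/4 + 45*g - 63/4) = 2*g^4 - 5*g^3/2 - 99*g^2/4 + 48*g - 63/4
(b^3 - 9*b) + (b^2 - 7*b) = b^3 + b^2 - 16*b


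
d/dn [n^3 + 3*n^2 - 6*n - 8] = 3*n^2 + 6*n - 6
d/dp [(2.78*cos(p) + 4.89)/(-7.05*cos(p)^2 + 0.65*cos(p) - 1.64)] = (-19.599*cos(p)^2 - 68.949*cos(p) + 7.7377)*sin(p)/(49.7025*cos(p)^4 - 9.165*cos(p)^3 + 23.5465*cos(p)^2 - 2.132*cos(p) + 2.6896)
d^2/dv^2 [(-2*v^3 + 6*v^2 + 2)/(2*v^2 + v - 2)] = 4*(-11*v^3 + 54*v^2 - 6*v + 17)/(8*v^6 + 12*v^5 - 18*v^4 - 23*v^3 + 18*v^2 + 12*v - 8)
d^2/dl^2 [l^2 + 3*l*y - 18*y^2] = 2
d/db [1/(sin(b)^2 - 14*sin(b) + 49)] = -2*cos(b)/(sin(b) - 7)^3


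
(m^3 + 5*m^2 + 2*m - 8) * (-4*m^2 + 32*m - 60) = -4*m^5 + 12*m^4 + 92*m^3 - 204*m^2 - 376*m + 480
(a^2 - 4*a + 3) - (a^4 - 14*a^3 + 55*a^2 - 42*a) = -a^4 + 14*a^3 - 54*a^2 + 38*a + 3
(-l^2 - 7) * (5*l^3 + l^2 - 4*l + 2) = -5*l^5 - l^4 - 31*l^3 - 9*l^2 + 28*l - 14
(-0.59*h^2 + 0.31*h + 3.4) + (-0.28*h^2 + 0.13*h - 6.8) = -0.87*h^2 + 0.44*h - 3.4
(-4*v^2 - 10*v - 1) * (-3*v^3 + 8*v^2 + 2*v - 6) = 12*v^5 - 2*v^4 - 85*v^3 - 4*v^2 + 58*v + 6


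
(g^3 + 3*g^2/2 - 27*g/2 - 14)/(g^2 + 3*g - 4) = (2*g^2 - 5*g - 7)/(2*(g - 1))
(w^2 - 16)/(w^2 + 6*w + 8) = (w - 4)/(w + 2)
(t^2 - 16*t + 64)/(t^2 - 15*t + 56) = (t - 8)/(t - 7)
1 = 1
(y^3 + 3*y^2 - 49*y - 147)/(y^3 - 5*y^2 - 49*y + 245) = (y + 3)/(y - 5)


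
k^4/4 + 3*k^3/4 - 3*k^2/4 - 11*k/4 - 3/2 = (k/2 + 1/2)^2*(k - 2)*(k + 3)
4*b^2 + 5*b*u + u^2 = (b + u)*(4*b + u)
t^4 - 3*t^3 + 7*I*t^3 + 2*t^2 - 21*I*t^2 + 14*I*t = t*(t - 2)*(t - 1)*(t + 7*I)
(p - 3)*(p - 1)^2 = p^3 - 5*p^2 + 7*p - 3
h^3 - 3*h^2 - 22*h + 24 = (h - 6)*(h - 1)*(h + 4)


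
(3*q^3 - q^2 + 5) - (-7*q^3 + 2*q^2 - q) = 10*q^3 - 3*q^2 + q + 5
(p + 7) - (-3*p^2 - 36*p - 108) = 3*p^2 + 37*p + 115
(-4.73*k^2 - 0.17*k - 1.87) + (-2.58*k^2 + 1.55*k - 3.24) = -7.31*k^2 + 1.38*k - 5.11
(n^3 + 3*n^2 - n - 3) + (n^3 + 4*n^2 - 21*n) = 2*n^3 + 7*n^2 - 22*n - 3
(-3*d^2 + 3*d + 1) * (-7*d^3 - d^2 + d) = 21*d^5 - 18*d^4 - 13*d^3 + 2*d^2 + d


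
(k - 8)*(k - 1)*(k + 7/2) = k^3 - 11*k^2/2 - 47*k/2 + 28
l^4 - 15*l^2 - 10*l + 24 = (l - 4)*(l - 1)*(l + 2)*(l + 3)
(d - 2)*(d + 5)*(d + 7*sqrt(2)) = d^3 + 3*d^2 + 7*sqrt(2)*d^2 - 10*d + 21*sqrt(2)*d - 70*sqrt(2)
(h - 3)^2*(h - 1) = h^3 - 7*h^2 + 15*h - 9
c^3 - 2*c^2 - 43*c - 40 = (c - 8)*(c + 1)*(c + 5)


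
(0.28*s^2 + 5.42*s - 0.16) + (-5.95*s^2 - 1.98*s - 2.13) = -5.67*s^2 + 3.44*s - 2.29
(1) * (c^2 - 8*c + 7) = c^2 - 8*c + 7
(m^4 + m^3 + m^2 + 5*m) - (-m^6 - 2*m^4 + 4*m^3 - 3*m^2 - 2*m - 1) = m^6 + 3*m^4 - 3*m^3 + 4*m^2 + 7*m + 1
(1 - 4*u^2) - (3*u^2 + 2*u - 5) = -7*u^2 - 2*u + 6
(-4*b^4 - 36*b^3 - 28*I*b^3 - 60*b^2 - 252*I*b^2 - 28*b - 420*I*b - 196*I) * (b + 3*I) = -4*b^5 - 36*b^4 - 40*I*b^4 + 24*b^3 - 360*I*b^3 + 728*b^2 - 600*I*b^2 + 1260*b - 280*I*b + 588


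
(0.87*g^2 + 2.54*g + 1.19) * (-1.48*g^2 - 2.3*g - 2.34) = -1.2876*g^4 - 5.7602*g^3 - 9.639*g^2 - 8.6806*g - 2.7846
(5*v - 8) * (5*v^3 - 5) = 25*v^4 - 40*v^3 - 25*v + 40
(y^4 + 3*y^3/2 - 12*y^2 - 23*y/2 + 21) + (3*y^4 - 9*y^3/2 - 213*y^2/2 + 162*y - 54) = 4*y^4 - 3*y^3 - 237*y^2/2 + 301*y/2 - 33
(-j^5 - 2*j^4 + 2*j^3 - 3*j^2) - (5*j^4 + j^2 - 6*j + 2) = -j^5 - 7*j^4 + 2*j^3 - 4*j^2 + 6*j - 2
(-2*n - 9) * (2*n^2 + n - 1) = -4*n^3 - 20*n^2 - 7*n + 9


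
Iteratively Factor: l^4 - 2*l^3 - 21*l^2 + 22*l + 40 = (l + 4)*(l^3 - 6*l^2 + 3*l + 10) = (l + 1)*(l + 4)*(l^2 - 7*l + 10) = (l - 2)*(l + 1)*(l + 4)*(l - 5)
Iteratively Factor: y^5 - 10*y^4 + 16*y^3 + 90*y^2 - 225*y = (y)*(y^4 - 10*y^3 + 16*y^2 + 90*y - 225) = y*(y - 5)*(y^3 - 5*y^2 - 9*y + 45) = y*(y - 5)*(y + 3)*(y^2 - 8*y + 15) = y*(y - 5)^2*(y + 3)*(y - 3)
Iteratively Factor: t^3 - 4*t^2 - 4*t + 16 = (t - 2)*(t^2 - 2*t - 8) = (t - 4)*(t - 2)*(t + 2)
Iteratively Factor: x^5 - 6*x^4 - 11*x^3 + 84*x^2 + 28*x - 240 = (x - 4)*(x^4 - 2*x^3 - 19*x^2 + 8*x + 60) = (x - 4)*(x - 2)*(x^3 - 19*x - 30) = (x - 4)*(x - 2)*(x + 3)*(x^2 - 3*x - 10) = (x - 5)*(x - 4)*(x - 2)*(x + 3)*(x + 2)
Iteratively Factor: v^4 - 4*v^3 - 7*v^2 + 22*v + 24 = (v + 2)*(v^3 - 6*v^2 + 5*v + 12) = (v - 3)*(v + 2)*(v^2 - 3*v - 4) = (v - 4)*(v - 3)*(v + 2)*(v + 1)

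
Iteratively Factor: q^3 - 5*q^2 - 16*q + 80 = (q - 4)*(q^2 - q - 20) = (q - 4)*(q + 4)*(q - 5)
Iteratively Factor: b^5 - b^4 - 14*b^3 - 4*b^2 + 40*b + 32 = (b - 2)*(b^4 + b^3 - 12*b^2 - 28*b - 16) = (b - 2)*(b + 2)*(b^3 - b^2 - 10*b - 8) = (b - 2)*(b + 1)*(b + 2)*(b^2 - 2*b - 8) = (b - 2)*(b + 1)*(b + 2)^2*(b - 4)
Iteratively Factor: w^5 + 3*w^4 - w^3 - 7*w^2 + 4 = (w + 1)*(w^4 + 2*w^3 - 3*w^2 - 4*w + 4) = (w + 1)*(w + 2)*(w^3 - 3*w + 2) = (w + 1)*(w + 2)^2*(w^2 - 2*w + 1) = (w - 1)*(w + 1)*(w + 2)^2*(w - 1)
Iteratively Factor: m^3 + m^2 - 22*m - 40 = (m + 2)*(m^2 - m - 20) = (m + 2)*(m + 4)*(m - 5)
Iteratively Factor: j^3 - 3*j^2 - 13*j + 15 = (j - 1)*(j^2 - 2*j - 15) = (j - 5)*(j - 1)*(j + 3)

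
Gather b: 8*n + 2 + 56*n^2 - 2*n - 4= 56*n^2 + 6*n - 2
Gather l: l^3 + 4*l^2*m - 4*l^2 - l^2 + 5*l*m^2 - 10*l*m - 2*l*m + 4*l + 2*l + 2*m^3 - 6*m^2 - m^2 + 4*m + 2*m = l^3 + l^2*(4*m - 5) + l*(5*m^2 - 12*m + 6) + 2*m^3 - 7*m^2 + 6*m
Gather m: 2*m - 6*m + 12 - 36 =-4*m - 24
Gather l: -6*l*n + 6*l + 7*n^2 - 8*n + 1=l*(6 - 6*n) + 7*n^2 - 8*n + 1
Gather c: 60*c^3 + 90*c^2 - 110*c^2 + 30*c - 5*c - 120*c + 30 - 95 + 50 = 60*c^3 - 20*c^2 - 95*c - 15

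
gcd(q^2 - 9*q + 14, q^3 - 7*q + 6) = q - 2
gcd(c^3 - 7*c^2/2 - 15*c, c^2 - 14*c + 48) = c - 6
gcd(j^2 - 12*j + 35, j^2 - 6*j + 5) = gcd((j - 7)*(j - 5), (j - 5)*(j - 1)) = j - 5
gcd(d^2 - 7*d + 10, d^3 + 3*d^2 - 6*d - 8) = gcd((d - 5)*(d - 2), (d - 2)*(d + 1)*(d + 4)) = d - 2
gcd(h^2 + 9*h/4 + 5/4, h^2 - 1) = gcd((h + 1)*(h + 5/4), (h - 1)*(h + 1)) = h + 1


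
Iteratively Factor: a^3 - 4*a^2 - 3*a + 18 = (a - 3)*(a^2 - a - 6) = (a - 3)*(a + 2)*(a - 3)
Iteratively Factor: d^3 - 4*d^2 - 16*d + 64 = (d - 4)*(d^2 - 16) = (d - 4)^2*(d + 4)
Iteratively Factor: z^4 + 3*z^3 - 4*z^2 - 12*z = (z)*(z^3 + 3*z^2 - 4*z - 12) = z*(z + 3)*(z^2 - 4) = z*(z - 2)*(z + 3)*(z + 2)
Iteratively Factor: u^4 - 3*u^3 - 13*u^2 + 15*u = (u)*(u^3 - 3*u^2 - 13*u + 15) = u*(u + 3)*(u^2 - 6*u + 5) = u*(u - 1)*(u + 3)*(u - 5)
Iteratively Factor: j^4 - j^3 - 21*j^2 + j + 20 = (j + 1)*(j^3 - 2*j^2 - 19*j + 20) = (j - 5)*(j + 1)*(j^2 + 3*j - 4) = (j - 5)*(j - 1)*(j + 1)*(j + 4)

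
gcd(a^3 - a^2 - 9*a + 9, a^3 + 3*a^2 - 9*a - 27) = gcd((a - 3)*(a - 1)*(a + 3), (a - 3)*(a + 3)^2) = a^2 - 9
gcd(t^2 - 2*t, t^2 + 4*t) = t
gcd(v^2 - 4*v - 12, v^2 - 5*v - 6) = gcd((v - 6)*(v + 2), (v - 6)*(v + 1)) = v - 6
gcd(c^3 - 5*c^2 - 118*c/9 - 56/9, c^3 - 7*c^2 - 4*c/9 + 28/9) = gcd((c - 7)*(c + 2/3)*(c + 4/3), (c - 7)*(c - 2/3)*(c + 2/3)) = c^2 - 19*c/3 - 14/3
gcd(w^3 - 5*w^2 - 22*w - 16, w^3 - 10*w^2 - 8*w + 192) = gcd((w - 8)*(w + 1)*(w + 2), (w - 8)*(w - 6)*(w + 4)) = w - 8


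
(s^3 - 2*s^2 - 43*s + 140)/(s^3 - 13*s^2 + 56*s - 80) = (s + 7)/(s - 4)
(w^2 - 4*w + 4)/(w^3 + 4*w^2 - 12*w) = (w - 2)/(w*(w + 6))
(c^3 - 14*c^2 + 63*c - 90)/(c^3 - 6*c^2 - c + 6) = (c^2 - 8*c + 15)/(c^2 - 1)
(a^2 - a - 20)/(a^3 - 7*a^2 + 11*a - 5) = (a + 4)/(a^2 - 2*a + 1)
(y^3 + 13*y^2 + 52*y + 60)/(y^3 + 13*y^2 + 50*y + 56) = (y^2 + 11*y + 30)/(y^2 + 11*y + 28)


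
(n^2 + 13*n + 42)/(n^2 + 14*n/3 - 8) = 3*(n + 7)/(3*n - 4)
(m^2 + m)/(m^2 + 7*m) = (m + 1)/(m + 7)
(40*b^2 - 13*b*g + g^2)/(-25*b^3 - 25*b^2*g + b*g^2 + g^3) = (-8*b + g)/(5*b^2 + 6*b*g + g^2)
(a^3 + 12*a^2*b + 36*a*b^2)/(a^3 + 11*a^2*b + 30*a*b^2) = (a + 6*b)/(a + 5*b)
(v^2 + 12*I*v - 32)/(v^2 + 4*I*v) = (v + 8*I)/v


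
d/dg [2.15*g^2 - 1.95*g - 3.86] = 4.3*g - 1.95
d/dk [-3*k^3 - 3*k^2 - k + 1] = -9*k^2 - 6*k - 1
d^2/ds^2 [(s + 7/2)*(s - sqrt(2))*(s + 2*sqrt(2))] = 6*s + 2*sqrt(2) + 7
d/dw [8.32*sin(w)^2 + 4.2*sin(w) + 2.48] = (16.64*sin(w) + 4.2)*cos(w)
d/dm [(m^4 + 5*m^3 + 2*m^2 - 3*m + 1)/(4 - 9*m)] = (-27*m^4 - 74*m^3 + 42*m^2 + 16*m - 3)/(81*m^2 - 72*m + 16)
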